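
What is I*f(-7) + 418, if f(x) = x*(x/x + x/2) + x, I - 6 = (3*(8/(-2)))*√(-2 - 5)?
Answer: 481 - 126*I*√7 ≈ 481.0 - 333.36*I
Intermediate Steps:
I = 6 - 12*I*√7 (I = 6 + (3*(8/(-2)))*√(-2 - 5) = 6 + (3*(8*(-½)))*√(-7) = 6 + (3*(-4))*(I*√7) = 6 - 12*I*√7 ≈ 6.0 - 31.749*I)
f(x) = x + x*(1 + x/2) (f(x) = x*(1 + x*(½)) + x = x*(1 + x/2) + x = x + x*(1 + x/2))
I*f(-7) + 418 = (6 - 12*I*√7)*((½)*(-7)*(4 - 7)) + 418 = (6 - 12*I*√7)*((½)*(-7)*(-3)) + 418 = (6 - 12*I*√7)*(21/2) + 418 = (63 - 126*I*√7) + 418 = 481 - 126*I*√7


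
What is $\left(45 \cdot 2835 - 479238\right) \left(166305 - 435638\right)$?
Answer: $94714450779$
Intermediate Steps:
$\left(45 \cdot 2835 - 479238\right) \left(166305 - 435638\right) = \left(127575 - 479238\right) \left(-269333\right) = \left(-351663\right) \left(-269333\right) = 94714450779$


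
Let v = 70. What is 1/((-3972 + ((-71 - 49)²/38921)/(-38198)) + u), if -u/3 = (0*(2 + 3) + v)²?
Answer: -743352179/13879871893488 ≈ -5.3556e-5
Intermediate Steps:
u = -14700 (u = -3*(0*(2 + 3) + 70)² = -3*(0*5 + 70)² = -3*(0 + 70)² = -3*70² = -3*4900 = -14700)
1/((-3972 + ((-71 - 49)²/38921)/(-38198)) + u) = 1/((-3972 + ((-71 - 49)²/38921)/(-38198)) - 14700) = 1/((-3972 + ((-120)²*(1/38921))*(-1/38198)) - 14700) = 1/((-3972 + (14400*(1/38921))*(-1/38198)) - 14700) = 1/((-3972 + (14400/38921)*(-1/38198)) - 14700) = 1/((-3972 - 7200/743352179) - 14700) = 1/(-2952594862188/743352179 - 14700) = 1/(-13879871893488/743352179) = -743352179/13879871893488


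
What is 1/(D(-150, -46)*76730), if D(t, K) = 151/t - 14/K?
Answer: -345/18591679 ≈ -1.8557e-5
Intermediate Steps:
D(t, K) = -14/K + 151/t
1/(D(-150, -46)*76730) = 1/((-14/(-46) + 151/(-150))*76730) = (1/76730)/(-14*(-1/46) + 151*(-1/150)) = (1/76730)/(7/23 - 151/150) = (1/76730)/(-2423/3450) = -3450/2423*1/76730 = -345/18591679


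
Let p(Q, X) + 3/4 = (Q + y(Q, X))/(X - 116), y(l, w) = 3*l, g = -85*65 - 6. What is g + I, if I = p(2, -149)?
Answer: -5863687/1060 ≈ -5531.8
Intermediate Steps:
g = -5531 (g = -5525 - 6 = -5531)
p(Q, X) = -3/4 + 4*Q/(-116 + X) (p(Q, X) = -3/4 + (Q + 3*Q)/(X - 116) = -3/4 + (4*Q)/(-116 + X) = -3/4 + 4*Q/(-116 + X))
I = -827/1060 (I = (348 - 3*(-149) + 16*2)/(4*(-116 - 149)) = (1/4)*(348 + 447 + 32)/(-265) = (1/4)*(-1/265)*827 = -827/1060 ≈ -0.78019)
g + I = -5531 - 827/1060 = -5863687/1060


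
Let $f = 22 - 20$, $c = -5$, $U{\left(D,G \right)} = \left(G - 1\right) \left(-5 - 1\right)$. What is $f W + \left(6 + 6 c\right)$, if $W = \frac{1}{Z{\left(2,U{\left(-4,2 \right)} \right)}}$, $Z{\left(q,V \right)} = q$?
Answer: $-23$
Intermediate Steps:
$U{\left(D,G \right)} = 6 - 6 G$ ($U{\left(D,G \right)} = \left(-1 + G\right) \left(-6\right) = 6 - 6 G$)
$W = \frac{1}{2} \approx 0.5$
$f = 2$
$f W + \left(6 + 6 c\right) = 2 \cdot \frac{1}{2} + \left(6 + 6 \left(-5\right)\right) = 1 + \left(6 - 30\right) = 1 - 24 = -23$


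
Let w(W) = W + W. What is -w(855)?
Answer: -1710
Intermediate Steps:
w(W) = 2*W
-w(855) = -2*855 = -1*1710 = -1710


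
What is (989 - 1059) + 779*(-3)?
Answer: -2407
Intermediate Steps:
(989 - 1059) + 779*(-3) = -70 - 2337 = -2407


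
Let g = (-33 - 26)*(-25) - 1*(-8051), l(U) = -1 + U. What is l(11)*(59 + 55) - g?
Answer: -8386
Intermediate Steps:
g = 9526 (g = -59*(-25) + 8051 = 1475 + 8051 = 9526)
l(11)*(59 + 55) - g = (-1 + 11)*(59 + 55) - 1*9526 = 10*114 - 9526 = 1140 - 9526 = -8386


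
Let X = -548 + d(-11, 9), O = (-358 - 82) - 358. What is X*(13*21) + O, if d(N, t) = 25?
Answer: -143577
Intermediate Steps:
O = -798 (O = -440 - 358 = -798)
X = -523 (X = -548 + 25 = -523)
X*(13*21) + O = -6799*21 - 798 = -523*273 - 798 = -142779 - 798 = -143577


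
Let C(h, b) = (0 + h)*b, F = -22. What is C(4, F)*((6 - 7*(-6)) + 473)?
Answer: -45848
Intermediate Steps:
C(h, b) = b*h (C(h, b) = h*b = b*h)
C(4, F)*((6 - 7*(-6)) + 473) = (-22*4)*((6 - 7*(-6)) + 473) = -88*((6 + 42) + 473) = -88*(48 + 473) = -88*521 = -45848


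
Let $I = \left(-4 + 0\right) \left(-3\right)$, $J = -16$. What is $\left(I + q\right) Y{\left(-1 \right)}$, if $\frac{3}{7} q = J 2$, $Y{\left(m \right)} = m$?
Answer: $\frac{188}{3} \approx 62.667$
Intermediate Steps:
$I = 12$ ($I = \left(-4\right) \left(-3\right) = 12$)
$q = - \frac{224}{3}$ ($q = \frac{7 \left(\left(-16\right) 2\right)}{3} = \frac{7}{3} \left(-32\right) = - \frac{224}{3} \approx -74.667$)
$\left(I + q\right) Y{\left(-1 \right)} = \left(12 - \frac{224}{3}\right) \left(-1\right) = \left(- \frac{188}{3}\right) \left(-1\right) = \frac{188}{3}$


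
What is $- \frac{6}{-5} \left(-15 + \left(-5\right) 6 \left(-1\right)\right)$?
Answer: $18$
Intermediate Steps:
$- \frac{6}{-5} \left(-15 + \left(-5\right) 6 \left(-1\right)\right) = \left(-6\right) \left(- \frac{1}{5}\right) \left(-15 - -30\right) = \frac{6 \left(-15 + 30\right)}{5} = \frac{6}{5} \cdot 15 = 18$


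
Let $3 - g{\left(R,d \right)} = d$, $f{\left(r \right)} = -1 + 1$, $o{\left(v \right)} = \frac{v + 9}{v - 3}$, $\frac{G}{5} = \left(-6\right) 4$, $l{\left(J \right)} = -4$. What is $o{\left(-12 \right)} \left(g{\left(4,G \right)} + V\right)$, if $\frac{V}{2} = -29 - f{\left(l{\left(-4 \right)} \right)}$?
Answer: $13$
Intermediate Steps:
$G = -120$ ($G = 5 \left(\left(-6\right) 4\right) = 5 \left(-24\right) = -120$)
$o{\left(v \right)} = \frac{9 + v}{-3 + v}$
$f{\left(r \right)} = 0$
$g{\left(R,d \right)} = 3 - d$
$V = -58$ ($V = 2 \left(-29 - 0\right) = 2 \left(-29 + 0\right) = 2 \left(-29\right) = -58$)
$o{\left(-12 \right)} \left(g{\left(4,G \right)} + V\right) = \frac{9 - 12}{-3 - 12} \left(\left(3 - -120\right) - 58\right) = \frac{1}{-15} \left(-3\right) \left(\left(3 + 120\right) - 58\right) = \left(- \frac{1}{15}\right) \left(-3\right) \left(123 - 58\right) = \frac{1}{5} \cdot 65 = 13$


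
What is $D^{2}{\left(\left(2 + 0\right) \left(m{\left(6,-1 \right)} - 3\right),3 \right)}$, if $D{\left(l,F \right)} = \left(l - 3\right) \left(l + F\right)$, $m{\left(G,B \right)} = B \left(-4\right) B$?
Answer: $34969$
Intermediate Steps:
$m{\left(G,B \right)} = - 4 B^{2}$ ($m{\left(G,B \right)} = - 4 B B = - 4 B^{2}$)
$D{\left(l,F \right)} = \left(-3 + l\right) \left(F + l\right)$
$D^{2}{\left(\left(2 + 0\right) \left(m{\left(6,-1 \right)} - 3\right),3 \right)} = \left(\left(\left(2 + 0\right) \left(- 4 \left(-1\right)^{2} - 3\right)\right)^{2} - 9 - 3 \left(2 + 0\right) \left(- 4 \left(-1\right)^{2} - 3\right) + 3 \left(2 + 0\right) \left(- 4 \left(-1\right)^{2} - 3\right)\right)^{2} = \left(\left(2 \left(\left(-4\right) 1 - 3\right)\right)^{2} - 9 - 3 \cdot 2 \left(\left(-4\right) 1 - 3\right) + 3 \cdot 2 \left(\left(-4\right) 1 - 3\right)\right)^{2} = \left(\left(2 \left(-4 - 3\right)\right)^{2} - 9 - 3 \cdot 2 \left(-4 - 3\right) + 3 \cdot 2 \left(-4 - 3\right)\right)^{2} = \left(\left(2 \left(-7\right)\right)^{2} - 9 - 3 \cdot 2 \left(-7\right) + 3 \cdot 2 \left(-7\right)\right)^{2} = \left(\left(-14\right)^{2} - 9 - -42 + 3 \left(-14\right)\right)^{2} = \left(196 - 9 + 42 - 42\right)^{2} = 187^{2} = 34969$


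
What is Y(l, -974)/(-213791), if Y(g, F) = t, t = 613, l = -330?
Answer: -613/213791 ≈ -0.0028673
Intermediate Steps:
Y(g, F) = 613
Y(l, -974)/(-213791) = 613/(-213791) = 613*(-1/213791) = -613/213791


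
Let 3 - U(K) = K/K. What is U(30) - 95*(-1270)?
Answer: 120652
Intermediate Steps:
U(K) = 2 (U(K) = 3 - K/K = 3 - 1*1 = 3 - 1 = 2)
U(30) - 95*(-1270) = 2 - 95*(-1270) = 2 + 120650 = 120652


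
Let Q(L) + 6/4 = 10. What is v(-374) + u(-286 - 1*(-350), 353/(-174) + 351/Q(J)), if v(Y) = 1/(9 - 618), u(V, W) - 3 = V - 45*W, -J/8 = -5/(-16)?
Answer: -35199037/20706 ≈ -1699.9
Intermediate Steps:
J = -5/2 (J = -(-40)/(-16) = -(-40)*(-1)/16 = -8*5/16 = -5/2 ≈ -2.5000)
Q(L) = 17/2 (Q(L) = -3/2 + 10 = 17/2)
u(V, W) = 3 + V - 45*W (u(V, W) = 3 + (V - 45*W) = 3 + V - 45*W)
v(Y) = -1/609 (v(Y) = 1/(-609) = -1/609)
v(-374) + u(-286 - 1*(-350), 353/(-174) + 351/Q(J)) = -1/609 + (3 + (-286 - 1*(-350)) - 45*(353/(-174) + 351/(17/2))) = -1/609 + (3 + (-286 + 350) - 45*(353*(-1/174) + 351*(2/17))) = -1/609 + (3 + 64 - 45*(-353/174 + 702/17)) = -1/609 + (3 + 64 - 45*116147/2958) = -1/609 + (3 + 64 - 1742205/986) = -1/609 - 1676143/986 = -35199037/20706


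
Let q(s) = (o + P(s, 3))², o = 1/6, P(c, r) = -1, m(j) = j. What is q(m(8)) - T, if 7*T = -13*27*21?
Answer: 37933/36 ≈ 1053.7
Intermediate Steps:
T = -1053 (T = (-13*27*21)/7 = (-351*21)/7 = (⅐)*(-7371) = -1053)
o = ⅙ ≈ 0.16667
q(s) = 25/36 (q(s) = (⅙ - 1)² = (-⅚)² = 25/36)
q(m(8)) - T = 25/36 - 1*(-1053) = 25/36 + 1053 = 37933/36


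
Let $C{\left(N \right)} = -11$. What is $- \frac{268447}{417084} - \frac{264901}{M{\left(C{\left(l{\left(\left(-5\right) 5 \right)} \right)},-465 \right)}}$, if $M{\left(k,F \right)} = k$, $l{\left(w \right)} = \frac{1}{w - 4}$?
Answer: $\frac{110483015767}{4587924} \approx 24081.0$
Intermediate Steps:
$l{\left(w \right)} = \frac{1}{-4 + w}$
$- \frac{268447}{417084} - \frac{264901}{M{\left(C{\left(l{\left(\left(-5\right) 5 \right)} \right)},-465 \right)}} = - \frac{268447}{417084} - \frac{264901}{-11} = \left(-268447\right) \frac{1}{417084} - - \frac{264901}{11} = - \frac{268447}{417084} + \frac{264901}{11} = \frac{110483015767}{4587924}$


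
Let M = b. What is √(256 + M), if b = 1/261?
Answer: √1937693/87 ≈ 16.000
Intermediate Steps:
b = 1/261 ≈ 0.0038314
M = 1/261 ≈ 0.0038314
√(256 + M) = √(256 + 1/261) = √(66817/261) = √1937693/87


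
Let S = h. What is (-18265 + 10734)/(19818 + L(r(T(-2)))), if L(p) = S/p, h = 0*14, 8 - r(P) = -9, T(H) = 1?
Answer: -7531/19818 ≈ -0.38001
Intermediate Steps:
r(P) = 17 (r(P) = 8 - 1*(-9) = 8 + 9 = 17)
h = 0
S = 0
L(p) = 0 (L(p) = 0/p = 0)
(-18265 + 10734)/(19818 + L(r(T(-2)))) = (-18265 + 10734)/(19818 + 0) = -7531/19818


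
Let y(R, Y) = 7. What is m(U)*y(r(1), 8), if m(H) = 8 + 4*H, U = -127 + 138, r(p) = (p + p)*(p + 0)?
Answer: 364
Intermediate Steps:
r(p) = 2*p² (r(p) = (2*p)*p = 2*p²)
U = 11
m(U)*y(r(1), 8) = (8 + 4*11)*7 = (8 + 44)*7 = 52*7 = 364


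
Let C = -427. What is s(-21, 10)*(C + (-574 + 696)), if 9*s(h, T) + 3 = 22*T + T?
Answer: -69235/9 ≈ -7692.8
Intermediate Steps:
s(h, T) = -⅓ + 23*T/9 (s(h, T) = -⅓ + (22*T + T)/9 = -⅓ + (23*T)/9 = -⅓ + 23*T/9)
s(-21, 10)*(C + (-574 + 696)) = (-⅓ + (23/9)*10)*(-427 + (-574 + 696)) = (-⅓ + 230/9)*(-427 + 122) = (227/9)*(-305) = -69235/9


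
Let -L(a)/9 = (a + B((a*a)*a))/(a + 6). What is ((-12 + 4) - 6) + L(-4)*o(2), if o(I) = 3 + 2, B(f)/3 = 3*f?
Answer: 13036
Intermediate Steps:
B(f) = 9*f (B(f) = 3*(3*f) = 9*f)
L(a) = -9*(a + 9*a**3)/(6 + a) (L(a) = -9*(a + 9*((a*a)*a))/(a + 6) = -9*(a + 9*(a**2*a))/(6 + a) = -9*(a + 9*a**3)/(6 + a))
o(I) = 5
((-12 + 4) - 6) + L(-4)*o(2) = ((-12 + 4) - 6) + ((-81*(-4)**3 - 9*(-4))/(6 - 4))*5 = (-8 - 6) + ((-81*(-64) + 36)/2)*5 = -14 + ((5184 + 36)/2)*5 = -14 + ((1/2)*5220)*5 = -14 + 2610*5 = -14 + 13050 = 13036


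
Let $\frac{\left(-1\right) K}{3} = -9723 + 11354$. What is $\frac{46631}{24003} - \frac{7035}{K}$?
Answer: $\frac{18906028}{5592699} \approx 3.3805$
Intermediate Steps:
$K = -4893$ ($K = - 3 \left(-9723 + 11354\right) = \left(-3\right) 1631 = -4893$)
$\frac{46631}{24003} - \frac{7035}{K} = \frac{46631}{24003} - \frac{7035}{-4893} = 46631 \cdot \frac{1}{24003} - - \frac{335}{233} = \frac{46631}{24003} + \frac{335}{233} = \frac{18906028}{5592699}$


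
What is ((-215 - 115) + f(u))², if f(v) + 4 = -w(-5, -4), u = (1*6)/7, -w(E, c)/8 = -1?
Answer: 116964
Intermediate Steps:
w(E, c) = 8 (w(E, c) = -8*(-1) = 8)
u = 6/7 (u = 6*(⅐) = 6/7 ≈ 0.85714)
f(v) = -12 (f(v) = -4 - 1*8 = -4 - 8 = -12)
((-215 - 115) + f(u))² = ((-215 - 115) - 12)² = (-330 - 12)² = (-342)² = 116964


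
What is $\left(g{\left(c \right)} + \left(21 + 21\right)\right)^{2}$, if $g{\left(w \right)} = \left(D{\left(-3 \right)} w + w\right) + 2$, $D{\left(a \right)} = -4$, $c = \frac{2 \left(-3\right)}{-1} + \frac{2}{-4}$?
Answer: $\frac{3025}{4} \approx 756.25$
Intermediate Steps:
$c = \frac{11}{2}$ ($c = \left(-6\right) \left(-1\right) + 2 \left(- \frac{1}{4}\right) = 6 - \frac{1}{2} = \frac{11}{2} \approx 5.5$)
$g{\left(w \right)} = 2 - 3 w$ ($g{\left(w \right)} = \left(- 4 w + w\right) + 2 = - 3 w + 2 = 2 - 3 w$)
$\left(g{\left(c \right)} + \left(21 + 21\right)\right)^{2} = \left(\left(2 - \frac{33}{2}\right) + \left(21 + 21\right)\right)^{2} = \left(\left(2 - \frac{33}{2}\right) + 42\right)^{2} = \left(- \frac{29}{2} + 42\right)^{2} = \left(\frac{55}{2}\right)^{2} = \frac{3025}{4}$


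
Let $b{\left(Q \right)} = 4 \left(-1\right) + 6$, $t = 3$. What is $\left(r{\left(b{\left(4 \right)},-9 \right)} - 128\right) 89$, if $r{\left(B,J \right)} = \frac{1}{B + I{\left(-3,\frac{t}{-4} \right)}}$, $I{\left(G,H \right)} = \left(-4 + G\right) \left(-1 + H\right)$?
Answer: $- \frac{648988}{57} \approx -11386.0$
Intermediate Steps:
$b{\left(Q \right)} = 2$ ($b{\left(Q \right)} = -4 + 6 = 2$)
$I{\left(G,H \right)} = \left(-1 + H\right) \left(-4 + G\right)$
$r{\left(B,J \right)} = \frac{1}{\frac{49}{4} + B}$ ($r{\left(B,J \right)} = \frac{1}{B - \left(-7 + 7 \cdot 3 \frac{1}{-4}\right)} = \frac{1}{B + \left(4 + 3 - 4 \cdot 3 \left(- \frac{1}{4}\right) - 3 \cdot 3 \left(- \frac{1}{4}\right)\right)} = \frac{1}{B + \left(4 + 3 - -3 - - \frac{9}{4}\right)} = \frac{1}{B + \left(4 + 3 + 3 + \frac{9}{4}\right)} = \frac{1}{B + \frac{49}{4}} = \frac{1}{\frac{49}{4} + B}$)
$\left(r{\left(b{\left(4 \right)},-9 \right)} - 128\right) 89 = \left(\frac{4}{49 + 4 \cdot 2} - 128\right) 89 = \left(\frac{4}{49 + 8} - 128\right) 89 = \left(\frac{4}{57} - 128\right) 89 = \left(- \frac{7292}{57}\right) 89 = - \frac{648988}{57}$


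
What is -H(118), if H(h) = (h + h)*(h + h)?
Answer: -55696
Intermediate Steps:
H(h) = 4*h² (H(h) = (2*h)*(2*h) = 4*h²)
-H(118) = -4*118² = -4*13924 = -1*55696 = -55696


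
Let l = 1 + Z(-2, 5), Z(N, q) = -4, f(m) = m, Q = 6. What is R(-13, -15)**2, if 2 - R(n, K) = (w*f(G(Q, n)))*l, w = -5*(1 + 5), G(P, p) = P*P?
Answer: 10484644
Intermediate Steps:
G(P, p) = P**2
w = -30 (w = -5*6 = -30)
l = -3 (l = 1 - 4 = -3)
R(n, K) = -3238 (R(n, K) = 2 - (-30*6**2)*(-3) = 2 - (-30*36)*(-3) = 2 - (-1080)*(-3) = 2 - 1*3240 = 2 - 3240 = -3238)
R(-13, -15)**2 = (-3238)**2 = 10484644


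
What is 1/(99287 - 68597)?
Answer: 1/30690 ≈ 3.2584e-5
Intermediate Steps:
1/(99287 - 68597) = 1/30690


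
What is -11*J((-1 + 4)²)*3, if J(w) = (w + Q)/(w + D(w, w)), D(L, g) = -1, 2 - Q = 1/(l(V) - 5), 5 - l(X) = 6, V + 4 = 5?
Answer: -737/16 ≈ -46.063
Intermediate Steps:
V = 1 (V = -4 + 5 = 1)
l(X) = -1 (l(X) = 5 - 1*6 = 5 - 6 = -1)
Q = 13/6 (Q = 2 - 1/(-1 - 5) = 2 - 1/(-6) = 2 - 1*(-⅙) = 2 + ⅙ = 13/6 ≈ 2.1667)
J(w) = (13/6 + w)/(-1 + w) (J(w) = (w + 13/6)/(w - 1) = (13/6 + w)/(-1 + w))
-11*J((-1 + 4)²)*3 = -11*(13/6 + (-1 + 4)²)/(-1 + (-1 + 4)²)*3 = -11*(13/6 + 3²)/(-1 + 3²)*3 = -11*(13/6 + 9)/(-1 + 9)*3 = -11*67/(8*6)*3 = -11*67/48*3 = -737/48*3 = -737/16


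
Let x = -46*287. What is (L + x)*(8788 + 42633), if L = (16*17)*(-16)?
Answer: -902644234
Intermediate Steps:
L = -4352 (L = 272*(-16) = -4352)
x = -13202
(L + x)*(8788 + 42633) = (-4352 - 13202)*(8788 + 42633) = -17554*51421 = -902644234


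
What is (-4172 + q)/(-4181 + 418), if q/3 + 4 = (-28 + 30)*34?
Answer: 3980/3763 ≈ 1.0577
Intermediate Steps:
q = 192 (q = -12 + 3*((-28 + 30)*34) = -12 + 3*(2*34) = -12 + 3*68 = -12 + 204 = 192)
(-4172 + q)/(-4181 + 418) = (-4172 + 192)/(-4181 + 418) = -3980/(-3763) = -3980*(-1/3763) = 3980/3763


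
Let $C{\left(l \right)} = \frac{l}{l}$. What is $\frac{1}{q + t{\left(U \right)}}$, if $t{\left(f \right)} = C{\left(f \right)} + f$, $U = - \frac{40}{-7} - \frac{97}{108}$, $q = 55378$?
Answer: $\frac{756}{41870165} \approx 1.8056 \cdot 10^{-5}$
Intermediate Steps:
$C{\left(l \right)} = 1$
$U = \frac{3641}{756}$ ($U = \left(-40\right) \left(- \frac{1}{7}\right) - \frac{97}{108} = \frac{40}{7} - \frac{97}{108} = \frac{3641}{756} \approx 4.8161$)
$t{\left(f \right)} = 1 + f$
$\frac{1}{q + t{\left(U \right)}} = \frac{1}{55378 + \left(1 + \frac{3641}{756}\right)} = \frac{1}{55378 + \frac{4397}{756}} = \frac{1}{\frac{41870165}{756}} = \frac{756}{41870165}$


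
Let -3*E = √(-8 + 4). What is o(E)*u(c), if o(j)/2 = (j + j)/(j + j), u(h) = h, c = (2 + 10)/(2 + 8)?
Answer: 12/5 ≈ 2.4000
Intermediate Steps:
c = 6/5 (c = 12/10 = 12*(⅒) = 6/5 ≈ 1.2000)
E = -2*I/3 (E = -√(-8 + 4)/3 = -2*I/3 ≈ -0.66667*I)
o(j) = 2 (o(j) = 2*((j + j)/(j + j)) = 2*((2*j)/((2*j))) = 2*((2*j)*(1/(2*j))) = 2*1 = 2)
o(E)*u(c) = 2*(6/5) = 12/5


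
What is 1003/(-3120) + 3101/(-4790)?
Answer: -1447949/1494480 ≈ -0.96886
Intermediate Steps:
1003/(-3120) + 3101/(-4790) = 1003*(-1/3120) + 3101*(-1/4790) = -1003/3120 - 3101/4790 = -1447949/1494480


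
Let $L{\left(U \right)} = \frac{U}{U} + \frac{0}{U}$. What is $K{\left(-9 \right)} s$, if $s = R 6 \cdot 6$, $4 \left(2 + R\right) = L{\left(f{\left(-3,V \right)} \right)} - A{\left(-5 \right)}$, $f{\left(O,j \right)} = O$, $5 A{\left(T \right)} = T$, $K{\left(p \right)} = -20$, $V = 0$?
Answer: $1080$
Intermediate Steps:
$A{\left(T \right)} = \frac{T}{5}$
$L{\left(U \right)} = 1$ ($L{\left(U \right)} = 1 + 0 = 1$)
$R = - \frac{3}{2}$ ($R = -2 + \frac{1 - \frac{1}{5} \left(-5\right)}{4} = -2 + \frac{1 - -1}{4} = -2 + \frac{1 + 1}{4} = -2 + \frac{1}{4} \cdot 2 = -2 + \frac{1}{2} = - \frac{3}{2} \approx -1.5$)
$s = -54$ ($s = - \frac{3 \cdot 6 \cdot 6}{2} = \left(- \frac{3}{2}\right) 36 = -54$)
$K{\left(-9 \right)} s = \left(-20\right) \left(-54\right) = 1080$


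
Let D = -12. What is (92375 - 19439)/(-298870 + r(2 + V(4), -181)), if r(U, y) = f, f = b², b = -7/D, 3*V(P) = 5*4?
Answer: -10502784/43037231 ≈ -0.24404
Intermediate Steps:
V(P) = 20/3 (V(P) = (5*4)/3 = (⅓)*20 = 20/3)
b = 7/12 (b = -7/(-12) = -7*(-1/12) = 7/12 ≈ 0.58333)
f = 49/144 (f = (7/12)² = 49/144 ≈ 0.34028)
r(U, y) = 49/144
(92375 - 19439)/(-298870 + r(2 + V(4), -181)) = (92375 - 19439)/(-298870 + 49/144) = 72936/(-43037231/144) = 72936*(-144/43037231) = -10502784/43037231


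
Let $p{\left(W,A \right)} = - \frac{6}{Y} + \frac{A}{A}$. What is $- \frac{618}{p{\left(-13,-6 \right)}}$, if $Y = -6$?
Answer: $-309$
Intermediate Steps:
$p{\left(W,A \right)} = 2$ ($p{\left(W,A \right)} = - \frac{6}{-6} + \frac{A}{A} = \left(-6\right) \left(- \frac{1}{6}\right) + 1 = 1 + 1 = 2$)
$- \frac{618}{p{\left(-13,-6 \right)}} = - \frac{618}{2} = \left(-618\right) \frac{1}{2} = -309$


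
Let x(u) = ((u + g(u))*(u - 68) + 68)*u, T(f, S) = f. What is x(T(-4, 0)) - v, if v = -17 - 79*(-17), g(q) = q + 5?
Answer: -2462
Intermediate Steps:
g(q) = 5 + q
v = 1326 (v = -17 + 1343 = 1326)
x(u) = u*(68 + (-68 + u)*(5 + 2*u)) (x(u) = ((u + (5 + u))*(u - 68) + 68)*u = ((5 + 2*u)*(-68 + u) + 68)*u = ((-68 + u)*(5 + 2*u) + 68)*u = (68 + (-68 + u)*(5 + 2*u))*u = u*(68 + (-68 + u)*(5 + 2*u)))
x(T(-4, 0)) - v = -4*(-272 - 131*(-4) + 2*(-4)**2) - 1*1326 = -4*(-272 + 524 + 2*16) - 1326 = -4*(-272 + 524 + 32) - 1326 = -4*284 - 1326 = -1136 - 1326 = -2462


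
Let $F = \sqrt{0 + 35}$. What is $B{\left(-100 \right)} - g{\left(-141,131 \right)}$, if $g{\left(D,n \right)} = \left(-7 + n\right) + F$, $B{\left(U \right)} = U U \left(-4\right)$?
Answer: $-40124 - \sqrt{35} \approx -40130.0$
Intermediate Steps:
$F = \sqrt{35} \approx 5.9161$
$B{\left(U \right)} = - 4 U^{2}$ ($B{\left(U \right)} = U^{2} \left(-4\right) = - 4 U^{2}$)
$g{\left(D,n \right)} = -7 + n + \sqrt{35}$ ($g{\left(D,n \right)} = \left(-7 + n\right) + \sqrt{35} = -7 + n + \sqrt{35}$)
$B{\left(-100 \right)} - g{\left(-141,131 \right)} = - 4 \left(-100\right)^{2} - \left(-7 + 131 + \sqrt{35}\right) = \left(-4\right) 10000 - \left(124 + \sqrt{35}\right) = -40000 - \left(124 + \sqrt{35}\right) = -40124 - \sqrt{35}$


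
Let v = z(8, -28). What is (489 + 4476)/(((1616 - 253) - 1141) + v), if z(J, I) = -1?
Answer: 4965/221 ≈ 22.466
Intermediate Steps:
v = -1
(489 + 4476)/(((1616 - 253) - 1141) + v) = (489 + 4476)/(((1616 - 253) - 1141) - 1) = 4965/((1363 - 1141) - 1) = 4965/(222 - 1) = 4965/221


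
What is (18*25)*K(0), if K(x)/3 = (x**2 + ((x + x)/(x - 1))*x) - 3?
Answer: -4050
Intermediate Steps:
K(x) = -9 + 3*x**2 + 6*x**2/(-1 + x) (K(x) = 3*((x**2 + ((x + x)/(x - 1))*x) - 3) = 3*((x**2 + ((2*x)/(-1 + x))*x) - 3) = 3*((x**2 + (2*x/(-1 + x))*x) - 3) = 3*((x**2 + 2*x**2/(-1 + x)) - 3) = 3*(-3 + x**2 + 2*x**2/(-1 + x)) = -9 + 3*x**2 + 6*x**2/(-1 + x))
(18*25)*K(0) = (18*25)*(3*(3 + 0**2 + 0**3 - 3*0)/(-1 + 0)) = 450*(3*(3 + 0 + 0 + 0)/(-1)) = 450*(3*(-1)*3) = 450*(-9) = -4050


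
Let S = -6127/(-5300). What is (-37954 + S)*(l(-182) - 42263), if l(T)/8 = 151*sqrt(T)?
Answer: 8501205535199/5300 - 60747322046*I*sqrt(182)/1325 ≈ 1.604e+9 - 6.1851e+8*I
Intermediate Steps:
S = 6127/5300 (S = -6127*(-1/5300) = 6127/5300 ≈ 1.1560)
l(T) = 1208*sqrt(T) (l(T) = 8*(151*sqrt(T)) = 1208*sqrt(T))
(-37954 + S)*(l(-182) - 42263) = (-37954 + 6127/5300)*(1208*sqrt(-182) - 42263) = -201150073*(1208*(I*sqrt(182)) - 42263)/5300 = -201150073*(1208*I*sqrt(182) - 42263)/5300 = -201150073*(-42263 + 1208*I*sqrt(182))/5300 = 8501205535199/5300 - 60747322046*I*sqrt(182)/1325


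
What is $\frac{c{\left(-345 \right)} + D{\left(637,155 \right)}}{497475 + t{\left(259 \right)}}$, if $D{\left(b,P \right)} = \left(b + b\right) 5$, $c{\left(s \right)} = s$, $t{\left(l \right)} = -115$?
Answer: $\frac{1205}{99472} \approx 0.012114$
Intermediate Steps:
$D{\left(b,P \right)} = 10 b$ ($D{\left(b,P \right)} = 2 b 5 = 10 b$)
$\frac{c{\left(-345 \right)} + D{\left(637,155 \right)}}{497475 + t{\left(259 \right)}} = \frac{-345 + 10 \cdot 637}{497475 - 115} = \frac{-345 + 6370}{497360} = 6025 \cdot \frac{1}{497360} = \frac{1205}{99472}$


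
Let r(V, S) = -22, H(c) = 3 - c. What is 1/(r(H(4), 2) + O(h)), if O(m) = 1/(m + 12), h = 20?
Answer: -32/703 ≈ -0.045519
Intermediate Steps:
O(m) = 1/(12 + m)
1/(r(H(4), 2) + O(h)) = 1/(-22 + 1/(12 + 20)) = 1/(-22 + 1/32) = 1/(-703/32) = -32/703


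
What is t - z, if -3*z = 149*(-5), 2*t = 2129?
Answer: 4897/6 ≈ 816.17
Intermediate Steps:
t = 2129/2 (t = (1/2)*2129 = 2129/2 ≈ 1064.5)
z = 745/3 (z = -149*(-5)/3 = -1/3*(-745) = 745/3 ≈ 248.33)
t - z = 2129/2 - 1*745/3 = 2129/2 - 745/3 = 4897/6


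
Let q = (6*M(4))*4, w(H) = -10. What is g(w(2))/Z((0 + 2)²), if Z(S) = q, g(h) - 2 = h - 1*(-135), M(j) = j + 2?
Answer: 127/144 ≈ 0.88194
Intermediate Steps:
M(j) = 2 + j
g(h) = 137 + h (g(h) = 2 + (h - 1*(-135)) = 2 + (h + 135) = 2 + (135 + h) = 137 + h)
q = 144 (q = (6*(2 + 4))*4 = (6*6)*4 = 36*4 = 144)
Z(S) = 144
g(w(2))/Z((0 + 2)²) = (137 - 10)/144 = 127*(1/144) = 127/144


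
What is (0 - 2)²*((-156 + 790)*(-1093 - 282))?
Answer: -3487000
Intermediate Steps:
(0 - 2)²*((-156 + 790)*(-1093 - 282)) = (-2)²*(634*(-1375)) = 4*(-871750) = -3487000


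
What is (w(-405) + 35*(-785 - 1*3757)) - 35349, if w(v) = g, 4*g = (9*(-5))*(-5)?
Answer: -777051/4 ≈ -1.9426e+5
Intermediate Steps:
g = 225/4 (g = ((9*(-5))*(-5))/4 = (-45*(-5))/4 = (¼)*225 = 225/4 ≈ 56.250)
w(v) = 225/4
(w(-405) + 35*(-785 - 1*3757)) - 35349 = (225/4 + 35*(-785 - 1*3757)) - 35349 = (225/4 + 35*(-785 - 3757)) - 35349 = (225/4 + 35*(-4542)) - 35349 = (225/4 - 158970) - 35349 = -635655/4 - 35349 = -777051/4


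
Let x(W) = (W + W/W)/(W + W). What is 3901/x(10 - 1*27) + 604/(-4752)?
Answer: 19695847/2376 ≈ 8289.5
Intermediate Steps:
x(W) = (1 + W)/(2*W) (x(W) = (W + 1)/((2*W)) = (1 + W)*(1/(2*W)) = (1 + W)/(2*W))
3901/x(10 - 1*27) + 604/(-4752) = 3901/(((1 + (10 - 1*27))/(2*(10 - 1*27)))) + 604/(-4752) = 3901/(((1 + (10 - 27))/(2*(10 - 27)))) + 604*(-1/4752) = 3901/(((½)*(1 - 17)/(-17))) - 151/1188 = 3901/(((½)*(-1/17)*(-16))) - 151/1188 = 3901/(8/17) - 151/1188 = 3901*(17/8) - 151/1188 = 66317/8 - 151/1188 = 19695847/2376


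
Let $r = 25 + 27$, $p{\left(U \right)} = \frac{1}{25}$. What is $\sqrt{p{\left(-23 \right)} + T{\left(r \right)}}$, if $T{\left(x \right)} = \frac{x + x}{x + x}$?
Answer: $\frac{\sqrt{26}}{5} \approx 1.0198$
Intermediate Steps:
$p{\left(U \right)} = \frac{1}{25}$
$r = 52$
$T{\left(x \right)} = 1$ ($T{\left(x \right)} = \frac{2 x}{2 x} = 2 x \frac{1}{2 x} = 1$)
$\sqrt{p{\left(-23 \right)} + T{\left(r \right)}} = \sqrt{\frac{1}{25} + 1} = \sqrt{\frac{26}{25}} = \frac{\sqrt{26}}{5}$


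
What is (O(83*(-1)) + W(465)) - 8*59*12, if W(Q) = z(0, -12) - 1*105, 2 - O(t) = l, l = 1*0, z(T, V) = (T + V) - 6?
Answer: -5785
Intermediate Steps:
z(T, V) = -6 + T + V
l = 0
O(t) = 2 (O(t) = 2 - 1*0 = 2 + 0 = 2)
W(Q) = -123 (W(Q) = (-6 + 0 - 12) - 1*105 = -18 - 105 = -123)
(O(83*(-1)) + W(465)) - 8*59*12 = (2 - 123) - 8*59*12 = -121 - 472*12 = -121 - 5664 = -5785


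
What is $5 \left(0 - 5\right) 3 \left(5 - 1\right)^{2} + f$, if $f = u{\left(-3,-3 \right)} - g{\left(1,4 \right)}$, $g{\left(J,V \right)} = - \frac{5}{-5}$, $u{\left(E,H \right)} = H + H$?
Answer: $-1207$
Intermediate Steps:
$u{\left(E,H \right)} = 2 H$
$g{\left(J,V \right)} = 1$ ($g{\left(J,V \right)} = \left(-5\right) \left(- \frac{1}{5}\right) = 1$)
$f = -7$ ($f = 2 \left(-3\right) - 1 = -6 - 1 = -7$)
$5 \left(0 - 5\right) 3 \left(5 - 1\right)^{2} + f = 5 \left(0 - 5\right) 3 \left(5 - 1\right)^{2} - 7 = 5 \left(-5\right) 3 \cdot 4^{2} - 7 = - 25 \cdot 3 \cdot 16 - 7 = \left(-25\right) 48 - 7 = -1200 - 7 = -1207$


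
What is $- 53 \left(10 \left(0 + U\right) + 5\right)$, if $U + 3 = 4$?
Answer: $-795$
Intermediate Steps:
$U = 1$ ($U = -3 + 4 = 1$)
$- 53 \left(10 \left(0 + U\right) + 5\right) = - 53 \left(10 \left(0 + 1\right) + 5\right) = - 53 \left(10 \cdot 1 + 5\right) = - 53 \left(10 + 5\right) = \left(-53\right) 15 = -795$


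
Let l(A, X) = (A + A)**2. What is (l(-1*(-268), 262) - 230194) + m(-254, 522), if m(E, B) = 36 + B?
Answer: 57660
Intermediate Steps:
l(A, X) = 4*A**2 (l(A, X) = (2*A)**2 = 4*A**2)
(l(-1*(-268), 262) - 230194) + m(-254, 522) = (4*(-1*(-268))**2 - 230194) + (36 + 522) = (4*268**2 - 230194) + 558 = (4*71824 - 230194) + 558 = (287296 - 230194) + 558 = 57102 + 558 = 57660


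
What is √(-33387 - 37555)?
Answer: I*√70942 ≈ 266.35*I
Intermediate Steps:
√(-33387 - 37555) = √(-70942) = I*√70942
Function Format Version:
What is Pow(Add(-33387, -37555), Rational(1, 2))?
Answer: Mul(I, Pow(70942, Rational(1, 2))) ≈ Mul(266.35, I)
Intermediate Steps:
Pow(Add(-33387, -37555), Rational(1, 2)) = Pow(-70942, Rational(1, 2)) = Mul(I, Pow(70942, Rational(1, 2)))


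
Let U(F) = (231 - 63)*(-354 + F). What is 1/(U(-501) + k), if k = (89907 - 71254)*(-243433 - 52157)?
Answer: -1/5513783910 ≈ -1.8136e-10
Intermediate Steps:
k = -5513640270 (k = 18653*(-295590) = -5513640270)
U(F) = -59472 + 168*F (U(F) = 168*(-354 + F) = -59472 + 168*F)
1/(U(-501) + k) = 1/((-59472 + 168*(-501)) - 5513640270) = 1/((-59472 - 84168) - 5513640270) = 1/(-143640 - 5513640270) = 1/(-5513783910) = -1/5513783910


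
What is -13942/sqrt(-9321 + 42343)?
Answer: -6971*sqrt(33022)/16511 ≈ -76.723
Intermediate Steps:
-13942/sqrt(-9321 + 42343) = -13942*sqrt(33022)/33022 = -6971*sqrt(33022)/16511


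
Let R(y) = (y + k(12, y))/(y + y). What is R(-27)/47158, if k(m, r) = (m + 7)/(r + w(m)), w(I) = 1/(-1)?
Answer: 775/71302896 ≈ 1.0869e-5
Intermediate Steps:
w(I) = -1
k(m, r) = (7 + m)/(-1 + r) (k(m, r) = (m + 7)/(r - 1) = (7 + m)/(-1 + r))
R(y) = (y + 19/(-1 + y))/(2*y) (R(y) = (y + (7 + 12)/(-1 + y))/(y + y) = (y + 19/(-1 + y))/((2*y)) = (y + 19/(-1 + y))*(1/(2*y)) = (y + 19/(-1 + y))/(2*y))
R(-27)/47158 = ((½)*(19 - 27*(-1 - 27))/(-27*(-1 - 27)))/47158 = ((½)*(-1/27)*(19 - 27*(-28))/(-28))*(1/47158) = ((½)*(-1/27)*(-1/28)*(19 + 756))*(1/47158) = ((½)*(-1/27)*(-1/28)*775)*(1/47158) = (775/1512)*(1/47158) = 775/71302896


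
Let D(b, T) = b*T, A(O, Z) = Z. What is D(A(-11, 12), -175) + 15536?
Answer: 13436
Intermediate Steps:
D(b, T) = T*b
D(A(-11, 12), -175) + 15536 = -175*12 + 15536 = -2100 + 15536 = 13436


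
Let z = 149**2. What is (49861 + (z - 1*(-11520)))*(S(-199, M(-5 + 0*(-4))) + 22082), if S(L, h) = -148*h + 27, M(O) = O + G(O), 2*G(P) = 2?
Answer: 1897394982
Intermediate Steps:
G(P) = 1 (G(P) = (1/2)*2 = 1)
z = 22201
M(O) = 1 + O (M(O) = O + 1 = 1 + O)
S(L, h) = 27 - 148*h
(49861 + (z - 1*(-11520)))*(S(-199, M(-5 + 0*(-4))) + 22082) = (49861 + (22201 - 1*(-11520)))*((27 - 148*(1 + (-5 + 0*(-4)))) + 22082) = (49861 + (22201 + 11520))*((27 - 148*(1 + (-5 + 0))) + 22082) = (49861 + 33721)*((27 - 148*(1 - 5)) + 22082) = 83582*((27 - 148*(-4)) + 22082) = 83582*((27 + 592) + 22082) = 83582*(619 + 22082) = 83582*22701 = 1897394982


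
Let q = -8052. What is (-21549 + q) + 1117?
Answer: -28484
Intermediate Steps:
(-21549 + q) + 1117 = (-21549 - 8052) + 1117 = -29601 + 1117 = -28484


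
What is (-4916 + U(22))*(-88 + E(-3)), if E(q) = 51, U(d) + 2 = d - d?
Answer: 181966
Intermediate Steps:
U(d) = -2 (U(d) = -2 + (d - d) = -2 + 0 = -2)
(-4916 + U(22))*(-88 + E(-3)) = (-4916 - 2)*(-88 + 51) = -4918*(-37) = 181966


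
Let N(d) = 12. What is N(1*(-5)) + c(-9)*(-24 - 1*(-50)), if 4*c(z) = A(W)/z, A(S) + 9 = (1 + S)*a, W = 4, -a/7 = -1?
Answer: -61/9 ≈ -6.7778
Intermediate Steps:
a = 7 (a = -7*(-1) = 7)
A(S) = -2 + 7*S (A(S) = -9 + (1 + S)*7 = -9 + (7 + 7*S) = -2 + 7*S)
c(z) = 13/(2*z) (c(z) = ((-2 + 7*4)/z)/4 = ((-2 + 28)/z)/4 = (26/z)/4 = 13/(2*z))
N(1*(-5)) + c(-9)*(-24 - 1*(-50)) = 12 + ((13/2)/(-9))*(-24 - 1*(-50)) = 12 + ((13/2)*(-⅑))*(-24 + 50) = 12 - 13/18*26 = 12 - 169/9 = -61/9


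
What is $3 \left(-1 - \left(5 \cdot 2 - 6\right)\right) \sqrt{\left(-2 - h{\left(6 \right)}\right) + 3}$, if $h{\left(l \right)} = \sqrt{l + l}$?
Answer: $- 15 \sqrt{1 - 2 \sqrt{3}} \approx - 23.546 i$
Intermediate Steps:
$h{\left(l \right)} = \sqrt{2} \sqrt{l}$ ($h{\left(l \right)} = \sqrt{2 l} = \sqrt{2} \sqrt{l}$)
$3 \left(-1 - \left(5 \cdot 2 - 6\right)\right) \sqrt{\left(-2 - h{\left(6 \right)}\right) + 3} = 3 \left(-1 - \left(5 \cdot 2 - 6\right)\right) \sqrt{\left(-2 - \sqrt{2} \sqrt{6}\right) + 3} = 3 \left(-1 - \left(10 - 6\right)\right) \sqrt{\left(-2 - 2 \sqrt{3}\right) + 3} = 3 \left(-1 - 4\right) \sqrt{\left(-2 - 2 \sqrt{3}\right) + 3} = 3 \left(-1 - 4\right) \sqrt{1 - 2 \sqrt{3}} = 3 \left(-5\right) \sqrt{1 - 2 \sqrt{3}} = - 15 \sqrt{1 - 2 \sqrt{3}}$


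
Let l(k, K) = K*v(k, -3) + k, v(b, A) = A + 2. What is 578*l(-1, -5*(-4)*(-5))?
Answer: 57222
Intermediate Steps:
v(b, A) = 2 + A
l(k, K) = k - K (l(k, K) = K*(2 - 3) + k = K*(-1) + k = -K + k = k - K)
578*l(-1, -5*(-4)*(-5)) = 578*(-1 - (-5*(-4))*(-5)) = 578*(-1 - 20*(-5)) = 578*(-1 - 1*(-100)) = 578*(-1 + 100) = 578*99 = 57222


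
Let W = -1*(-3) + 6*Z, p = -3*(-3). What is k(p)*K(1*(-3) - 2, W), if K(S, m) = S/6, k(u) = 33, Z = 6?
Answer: -55/2 ≈ -27.500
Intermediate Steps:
p = 9
W = 39 (W = -1*(-3) + 6*6 = 3 + 36 = 39)
K(S, m) = S/6 (K(S, m) = S*(1/6) = S/6)
k(p)*K(1*(-3) - 2, W) = 33*((1*(-3) - 2)/6) = 33*((-3 - 2)/6) = 33*((1/6)*(-5)) = 33*(-5/6) = -55/2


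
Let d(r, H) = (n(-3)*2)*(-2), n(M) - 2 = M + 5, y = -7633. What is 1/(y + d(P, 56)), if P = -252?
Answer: -1/7649 ≈ -0.00013074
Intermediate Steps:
n(M) = 7 + M (n(M) = 2 + (M + 5) = 2 + (5 + M) = 7 + M)
d(r, H) = -16 (d(r, H) = ((7 - 3)*2)*(-2) = (4*2)*(-2) = 8*(-2) = -16)
1/(y + d(P, 56)) = 1/(-7633 - 16) = 1/(-7649) = -1/7649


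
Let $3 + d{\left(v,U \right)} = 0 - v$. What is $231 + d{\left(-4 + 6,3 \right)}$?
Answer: $226$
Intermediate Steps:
$d{\left(v,U \right)} = -3 - v$ ($d{\left(v,U \right)} = -3 + \left(0 - v\right) = -3 - v$)
$231 + d{\left(-4 + 6,3 \right)} = 231 - 5 = 226$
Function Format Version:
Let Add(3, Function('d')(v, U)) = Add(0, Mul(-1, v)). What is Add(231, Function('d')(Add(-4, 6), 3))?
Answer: 226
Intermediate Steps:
Function('d')(v, U) = Add(-3, Mul(-1, v)) (Function('d')(v, U) = Add(-3, Add(0, Mul(-1, v))) = Add(-3, Mul(-1, v)))
Add(231, Function('d')(Add(-4, 6), 3)) = Add(231, Add(-3, Mul(-1, Add(-4, 6)))) = Add(231, Add(-3, Mul(-1, 2))) = Add(231, Add(-3, -2)) = Add(231, -5) = 226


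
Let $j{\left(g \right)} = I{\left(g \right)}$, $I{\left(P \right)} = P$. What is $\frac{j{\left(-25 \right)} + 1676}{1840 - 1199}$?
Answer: $\frac{1651}{641} \approx 2.5757$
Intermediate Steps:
$j{\left(g \right)} = g$
$\frac{j{\left(-25 \right)} + 1676}{1840 - 1199} = \frac{-25 + 1676}{1840 - 1199} = \frac{1651}{641}$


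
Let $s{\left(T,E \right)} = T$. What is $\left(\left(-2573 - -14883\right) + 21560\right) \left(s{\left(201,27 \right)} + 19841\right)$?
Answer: $678822540$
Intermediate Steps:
$\left(\left(-2573 - -14883\right) + 21560\right) \left(s{\left(201,27 \right)} + 19841\right) = \left(\left(-2573 - -14883\right) + 21560\right) \left(201 + 19841\right) = \left(\left(-2573 + 14883\right) + 21560\right) 20042 = \left(12310 + 21560\right) 20042 = 33870 \cdot 20042 = 678822540$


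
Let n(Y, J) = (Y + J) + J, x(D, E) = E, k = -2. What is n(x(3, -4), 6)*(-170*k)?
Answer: 2720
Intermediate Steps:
n(Y, J) = Y + 2*J (n(Y, J) = (J + Y) + J = Y + 2*J)
n(x(3, -4), 6)*(-170*k) = (-4 + 2*6)*(-170*(-2)) = (-4 + 12)*340 = 8*340 = 2720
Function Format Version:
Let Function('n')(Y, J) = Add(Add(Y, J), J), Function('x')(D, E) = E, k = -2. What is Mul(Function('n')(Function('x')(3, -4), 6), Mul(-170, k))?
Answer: 2720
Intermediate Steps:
Function('n')(Y, J) = Add(Y, Mul(2, J)) (Function('n')(Y, J) = Add(Add(J, Y), J) = Add(Y, Mul(2, J)))
Mul(Function('n')(Function('x')(3, -4), 6), Mul(-170, k)) = Mul(Add(-4, Mul(2, 6)), Mul(-170, -2)) = Mul(Add(-4, 12), 340) = Mul(8, 340) = 2720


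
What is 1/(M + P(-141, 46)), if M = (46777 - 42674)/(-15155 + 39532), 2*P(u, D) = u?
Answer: -48754/3428951 ≈ -0.014218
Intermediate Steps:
P(u, D) = u/2
M = 4103/24377 ≈ 0.16831
1/(M + P(-141, 46)) = 1/(4103/24377 + (1/2)*(-141)) = 1/(4103/24377 - 141/2) = 1/(-3428951/48754) = -48754/3428951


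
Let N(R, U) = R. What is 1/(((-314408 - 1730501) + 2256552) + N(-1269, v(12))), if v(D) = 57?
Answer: 1/210374 ≈ 4.7534e-6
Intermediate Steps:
1/(((-314408 - 1730501) + 2256552) + N(-1269, v(12))) = 1/(((-314408 - 1730501) + 2256552) - 1269) = 1/((-2044909 + 2256552) - 1269) = 1/(211643 - 1269) = 1/210374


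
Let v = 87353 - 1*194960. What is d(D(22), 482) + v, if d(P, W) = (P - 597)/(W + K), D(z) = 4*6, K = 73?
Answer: -19907486/185 ≈ -1.0761e+5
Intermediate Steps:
D(z) = 24
d(P, W) = (-597 + P)/(73 + W) (d(P, W) = (P - 597)/(W + 73) = (-597 + P)/(73 + W))
v = -107607 (v = 87353 - 194960 = -107607)
d(D(22), 482) + v = (-597 + 24)/(73 + 482) - 107607 = -573/555 - 107607 = (1/555)*(-573) - 107607 = -191/185 - 107607 = -19907486/185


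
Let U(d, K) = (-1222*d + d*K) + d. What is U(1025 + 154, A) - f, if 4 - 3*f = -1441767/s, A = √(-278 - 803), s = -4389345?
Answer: -6318726470726/4389345 + 1179*I*√1081 ≈ -1.4396e+6 + 38764.0*I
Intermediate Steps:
A = I*√1081 (A = √(-1081) = I*√1081 ≈ 32.879*I)
U(d, K) = -1221*d + K*d (U(d, K) = (-1222*d + K*d) + d = -1221*d + K*d)
f = 5371871/4389345 (f = 4/3 - (-480589)/(-4389345) = 4/3 - (-480589)*(-1)/4389345 = 4/3 - ⅓*480589/1463115 = 4/3 - 480589/4389345 = 5371871/4389345 ≈ 1.2238)
U(1025 + 154, A) - f = (1025 + 154)*(-1221 + I*√1081) - 1*5371871/4389345 = 1179*(-1221 + I*√1081) - 5371871/4389345 = (-1439559 + 1179*I*√1081) - 5371871/4389345 = -6318726470726/4389345 + 1179*I*√1081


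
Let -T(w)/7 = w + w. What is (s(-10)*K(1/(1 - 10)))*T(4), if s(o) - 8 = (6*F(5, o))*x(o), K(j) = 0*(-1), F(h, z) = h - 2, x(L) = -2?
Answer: 0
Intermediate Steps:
F(h, z) = -2 + h
T(w) = -14*w (T(w) = -7*(w + w) = -14*w)
K(j) = 0
s(o) = -28 (s(o) = 8 + (6*(-2 + 5))*(-2) = 8 + (6*3)*(-2) = 8 + 18*(-2) = 8 - 36 = -28)
(s(-10)*K(1/(1 - 10)))*T(4) = (-28*0)*(-14*4) = 0*(-56) = 0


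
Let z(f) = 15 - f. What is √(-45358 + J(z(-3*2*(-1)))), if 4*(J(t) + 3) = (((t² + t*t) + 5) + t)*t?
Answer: 23*I*√85 ≈ 212.05*I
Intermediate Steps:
J(t) = -3 + t*(5 + t + 2*t²)/4 (J(t) = -3 + ((((t² + t*t) + 5) + t)*t)/4 = -3 + ((((t² + t²) + 5) + t)*t)/4 = -3 + (((2*t² + 5) + t)*t)/4 = -3 + (((5 + 2*t²) + t)*t)/4 = -3 + ((5 + t + 2*t²)*t)/4 = -3 + (t*(5 + t + 2*t²))/4 = -3 + t*(5 + t + 2*t²)/4)
√(-45358 + J(z(-3*2*(-1)))) = √(-45358 + (-3 + (15 - (-3*2)*(-1))³/2 + (15 - (-3*2)*(-1))²/4 + 5*(15 - (-3*2)*(-1))/4)) = √(-45358 + (-3 + (15 - (-6)*(-1))³/2 + (15 - (-6)*(-1))²/4 + 5*(15 - (-6)*(-1))/4)) = √(-45358 + (-3 + (15 - 1*6)³/2 + (15 - 1*6)²/4 + 5*(15 - 1*6)/4)) = √(-45358 + (-3 + (15 - 6)³/2 + (15 - 6)²/4 + 5*(15 - 6)/4)) = √(-45358 + (-3 + (½)*9³ + (¼)*9² + (5/4)*9)) = √(-45358 + (-3 + (½)*729 + (¼)*81 + 45/4)) = √(-45358 + (-3 + 729/2 + 81/4 + 45/4)) = √(-45358 + 393) = √(-44965) = 23*I*√85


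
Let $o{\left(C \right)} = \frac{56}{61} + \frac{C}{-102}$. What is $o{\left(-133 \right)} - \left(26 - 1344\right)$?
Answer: $\frac{8214421}{6222} \approx 1320.2$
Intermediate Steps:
$o{\left(C \right)} = \frac{56}{61} - \frac{C}{102}$ ($o{\left(C \right)} = 56 \cdot \frac{1}{61} + C \left(- \frac{1}{102}\right) = \frac{56}{61} - \frac{C}{102}$)
$o{\left(-133 \right)} - \left(26 - 1344\right) = \left(\frac{56}{61} - - \frac{133}{102}\right) - \left(26 - 1344\right) = \left(\frac{56}{61} + \frac{133}{102}\right) - \left(26 - 1344\right) = \frac{13825}{6222} - -1318 = \frac{13825}{6222} + 1318 = \frac{8214421}{6222}$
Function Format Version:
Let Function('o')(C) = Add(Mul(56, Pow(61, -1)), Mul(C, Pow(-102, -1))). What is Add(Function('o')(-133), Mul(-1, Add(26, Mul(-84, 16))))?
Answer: Rational(8214421, 6222) ≈ 1320.2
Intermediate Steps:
Function('o')(C) = Add(Rational(56, 61), Mul(Rational(-1, 102), C)) (Function('o')(C) = Add(Mul(56, Rational(1, 61)), Mul(C, Rational(-1, 102))) = Add(Rational(56, 61), Mul(Rational(-1, 102), C)))
Add(Function('o')(-133), Mul(-1, Add(26, Mul(-84, 16)))) = Add(Add(Rational(56, 61), Mul(Rational(-1, 102), -133)), Mul(-1, Add(26, Mul(-84, 16)))) = Add(Add(Rational(56, 61), Rational(133, 102)), Mul(-1, Add(26, -1344))) = Add(Rational(13825, 6222), Mul(-1, -1318)) = Add(Rational(13825, 6222), 1318) = Rational(8214421, 6222)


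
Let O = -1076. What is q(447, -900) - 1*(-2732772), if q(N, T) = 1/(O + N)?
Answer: 1718913587/629 ≈ 2.7328e+6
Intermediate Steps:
q(N, T) = 1/(-1076 + N)
q(447, -900) - 1*(-2732772) = 1/(-1076 + 447) - 1*(-2732772) = 1/(-629) + 2732772 = -1/629 + 2732772 = 1718913587/629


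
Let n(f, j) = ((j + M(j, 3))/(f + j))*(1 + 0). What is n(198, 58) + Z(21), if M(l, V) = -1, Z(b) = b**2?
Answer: 112953/256 ≈ 441.22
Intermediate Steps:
n(f, j) = (-1 + j)/(f + j) (n(f, j) = ((j - 1)/(f + j))*(1 + 0) = ((-1 + j)/(f + j))*1 = (-1 + j)/(f + j))
n(198, 58) + Z(21) = (-1 + 58)/(198 + 58) + 21**2 = 57/256 + 441 = 112953/256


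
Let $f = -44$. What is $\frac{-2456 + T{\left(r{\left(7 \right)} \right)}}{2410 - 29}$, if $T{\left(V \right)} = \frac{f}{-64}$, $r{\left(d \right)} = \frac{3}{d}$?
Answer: $- \frac{39285}{38096} \approx -1.0312$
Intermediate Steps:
$T{\left(V \right)} = \frac{11}{16}$ ($T{\left(V \right)} = - \frac{44}{-64} = \left(-44\right) \left(- \frac{1}{64}\right) = \frac{11}{16}$)
$\frac{-2456 + T{\left(r{\left(7 \right)} \right)}}{2410 - 29} = \frac{-2456 + \frac{11}{16}}{2410 - 29} = - \frac{39285}{16 \cdot 2381} = \left(- \frac{39285}{16}\right) \frac{1}{2381} = - \frac{39285}{38096}$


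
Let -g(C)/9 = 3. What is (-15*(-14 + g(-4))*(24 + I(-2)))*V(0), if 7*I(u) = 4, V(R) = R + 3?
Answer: 317340/7 ≈ 45334.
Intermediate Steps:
g(C) = -27 (g(C) = -9*3 = -27)
V(R) = 3 + R
I(u) = 4/7 (I(u) = (1/7)*4 = 4/7)
(-15*(-14 + g(-4))*(24 + I(-2)))*V(0) = (-15*(-14 - 27)*(24 + 4/7))*(3 + 0) = -(-615)*172/7*3 = -15*(-7052/7)*3 = (105780/7)*3 = 317340/7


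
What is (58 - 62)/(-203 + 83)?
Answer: 1/30 ≈ 0.033333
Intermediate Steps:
(58 - 62)/(-203 + 83) = -4/(-120) = -4*(-1/120) = 1/30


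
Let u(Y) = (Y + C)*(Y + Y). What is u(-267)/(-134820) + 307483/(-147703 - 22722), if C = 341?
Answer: -578672396/382944975 ≈ -1.5111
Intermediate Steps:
u(Y) = 2*Y*(341 + Y) (u(Y) = (Y + 341)*(Y + Y) = (341 + Y)*(2*Y) = 2*Y*(341 + Y))
u(-267)/(-134820) + 307483/(-147703 - 22722) = (2*(-267)*(341 - 267))/(-134820) + 307483/(-147703 - 22722) = (2*(-267)*74)*(-1/134820) + 307483/(-170425) = -39516*(-1/134820) + 307483*(-1/170425) = 3293/11235 - 307483/170425 = -578672396/382944975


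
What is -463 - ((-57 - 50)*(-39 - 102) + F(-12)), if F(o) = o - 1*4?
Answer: -15534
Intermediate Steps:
F(o) = -4 + o (F(o) = o - 4 = -4 + o)
-463 - ((-57 - 50)*(-39 - 102) + F(-12)) = -463 - ((-57 - 50)*(-39 - 102) + (-4 - 12)) = -463 - (-107*(-141) - 16) = -463 - (15087 - 16) = -463 - 1*15071 = -463 - 15071 = -15534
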